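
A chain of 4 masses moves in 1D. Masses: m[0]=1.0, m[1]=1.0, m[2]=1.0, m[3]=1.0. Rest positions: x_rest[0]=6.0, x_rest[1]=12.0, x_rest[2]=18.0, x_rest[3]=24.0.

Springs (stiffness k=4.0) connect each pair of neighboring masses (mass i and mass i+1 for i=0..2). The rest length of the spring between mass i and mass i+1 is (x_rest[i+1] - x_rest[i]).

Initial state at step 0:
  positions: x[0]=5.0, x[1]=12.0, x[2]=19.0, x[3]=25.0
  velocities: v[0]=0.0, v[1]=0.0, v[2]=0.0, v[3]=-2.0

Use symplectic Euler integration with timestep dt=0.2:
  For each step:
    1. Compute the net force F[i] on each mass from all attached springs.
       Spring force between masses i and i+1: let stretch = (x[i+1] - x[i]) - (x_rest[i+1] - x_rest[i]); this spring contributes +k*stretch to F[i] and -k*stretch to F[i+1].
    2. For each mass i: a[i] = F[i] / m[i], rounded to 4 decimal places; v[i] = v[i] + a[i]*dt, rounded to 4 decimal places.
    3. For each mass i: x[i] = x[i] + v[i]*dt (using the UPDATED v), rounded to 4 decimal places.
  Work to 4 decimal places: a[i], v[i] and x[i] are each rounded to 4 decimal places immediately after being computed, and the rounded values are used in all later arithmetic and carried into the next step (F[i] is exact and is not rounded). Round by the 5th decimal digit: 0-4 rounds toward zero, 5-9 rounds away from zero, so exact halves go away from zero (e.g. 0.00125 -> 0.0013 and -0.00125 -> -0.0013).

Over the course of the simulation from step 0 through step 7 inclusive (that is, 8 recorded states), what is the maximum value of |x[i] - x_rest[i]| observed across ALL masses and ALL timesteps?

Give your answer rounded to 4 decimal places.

Answer: 1.3664

Derivation:
Step 0: x=[5.0000 12.0000 19.0000 25.0000] v=[0.0000 0.0000 0.0000 -2.0000]
Step 1: x=[5.1600 12.0000 18.8400 24.6000] v=[0.8000 0.0000 -0.8000 -2.0000]
Step 2: x=[5.4544 12.0000 18.5072 24.2384] v=[1.4720 0.0000 -1.6640 -1.8080]
Step 3: x=[5.8361 11.9939 18.0502 23.9198] v=[1.9085 -0.0307 -2.2848 -1.5930]
Step 4: x=[6.2430 11.9715 17.5634 23.6221] v=[2.0347 -0.1119 -2.4342 -1.4887]
Step 5: x=[6.6065 11.9273 17.1512 23.3150] v=[1.8175 -0.2212 -2.0608 -1.5357]
Step 6: x=[6.8613 11.8676 16.8894 22.9817] v=[1.2741 -0.2987 -1.3089 -1.6667]
Step 7: x=[6.9571 11.8103 16.7989 22.6336] v=[0.4791 -0.2863 -0.4525 -1.7405]
Max displacement = 1.3664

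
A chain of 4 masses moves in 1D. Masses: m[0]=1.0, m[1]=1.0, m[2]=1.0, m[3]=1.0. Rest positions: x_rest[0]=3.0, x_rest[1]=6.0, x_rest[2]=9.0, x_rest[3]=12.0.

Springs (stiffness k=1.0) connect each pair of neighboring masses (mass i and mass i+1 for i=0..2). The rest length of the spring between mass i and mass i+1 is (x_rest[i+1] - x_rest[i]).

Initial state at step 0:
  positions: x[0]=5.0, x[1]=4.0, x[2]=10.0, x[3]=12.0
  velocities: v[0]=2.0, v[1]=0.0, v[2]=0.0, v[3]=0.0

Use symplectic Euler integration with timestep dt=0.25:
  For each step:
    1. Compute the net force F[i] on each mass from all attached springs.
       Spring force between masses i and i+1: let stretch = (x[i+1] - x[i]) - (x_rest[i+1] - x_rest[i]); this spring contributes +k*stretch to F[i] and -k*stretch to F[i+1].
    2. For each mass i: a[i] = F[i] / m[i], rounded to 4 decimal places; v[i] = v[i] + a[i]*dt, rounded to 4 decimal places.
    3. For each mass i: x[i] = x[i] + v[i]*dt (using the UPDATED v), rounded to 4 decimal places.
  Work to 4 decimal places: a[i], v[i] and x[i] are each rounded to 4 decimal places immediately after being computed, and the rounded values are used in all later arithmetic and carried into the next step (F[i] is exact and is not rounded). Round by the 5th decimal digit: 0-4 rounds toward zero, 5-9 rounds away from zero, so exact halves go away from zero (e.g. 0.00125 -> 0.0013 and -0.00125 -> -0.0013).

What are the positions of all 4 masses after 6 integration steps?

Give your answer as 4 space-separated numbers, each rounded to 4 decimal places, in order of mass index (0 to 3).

Step 0: x=[5.0000 4.0000 10.0000 12.0000] v=[2.0000 0.0000 0.0000 0.0000]
Step 1: x=[5.2500 4.4375 9.7500 12.0625] v=[1.0000 1.7500 -1.0000 0.2500]
Step 2: x=[5.2617 5.2578 9.3125 12.1680] v=[0.0469 3.2813 -1.7500 0.4219]
Step 3: x=[5.0857 6.3318 8.8001 12.2825] v=[-0.7041 4.2960 -2.0498 0.4580]
Step 4: x=[4.8001 7.4822 8.3510 12.3669] v=[-1.1426 4.6016 -1.7963 0.3374]
Step 5: x=[4.4946 8.5193 8.0986 12.3878] v=[-1.2221 4.1483 -1.0095 0.0834]
Step 6: x=[4.2531 9.2786 8.1406 12.3281] v=[-0.9659 3.0370 0.1680 -0.2389]

Answer: 4.2531 9.2786 8.1406 12.3281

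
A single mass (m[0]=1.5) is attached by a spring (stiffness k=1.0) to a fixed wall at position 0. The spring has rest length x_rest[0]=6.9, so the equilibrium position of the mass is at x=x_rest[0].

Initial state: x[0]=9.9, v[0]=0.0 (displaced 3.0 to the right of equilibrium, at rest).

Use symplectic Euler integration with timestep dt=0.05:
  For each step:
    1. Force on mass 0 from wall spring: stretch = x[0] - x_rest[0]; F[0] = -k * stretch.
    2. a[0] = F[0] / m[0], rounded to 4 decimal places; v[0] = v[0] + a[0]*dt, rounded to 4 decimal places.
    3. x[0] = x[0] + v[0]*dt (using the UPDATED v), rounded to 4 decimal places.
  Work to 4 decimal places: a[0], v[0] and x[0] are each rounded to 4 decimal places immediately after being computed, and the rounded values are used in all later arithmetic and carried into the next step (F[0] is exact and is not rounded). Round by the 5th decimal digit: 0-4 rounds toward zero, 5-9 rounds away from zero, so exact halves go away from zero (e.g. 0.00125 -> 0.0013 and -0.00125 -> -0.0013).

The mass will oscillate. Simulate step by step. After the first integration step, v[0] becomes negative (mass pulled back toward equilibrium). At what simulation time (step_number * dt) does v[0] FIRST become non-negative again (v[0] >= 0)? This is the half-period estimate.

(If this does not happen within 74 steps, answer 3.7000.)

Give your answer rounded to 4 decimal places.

Answer: 3.7000

Derivation:
Step 0: x=[9.9000] v=[0.0000]
Step 1: x=[9.8950] v=[-0.1000]
Step 2: x=[9.8850] v=[-0.1998]
Step 3: x=[9.8700] v=[-0.2993]
Step 4: x=[9.8501] v=[-0.3983]
Step 5: x=[9.8253] v=[-0.4966]
Step 6: x=[9.7956] v=[-0.5941]
Step 7: x=[9.7611] v=[-0.6906]
Step 8: x=[9.7218] v=[-0.7860]
Step 9: x=[9.6778] v=[-0.8801]
Step 10: x=[9.6292] v=[-0.9727]
Step 11: x=[9.5760] v=[-1.0637]
Step 12: x=[9.5184] v=[-1.1529]
Step 13: x=[9.4564] v=[-1.2402]
Step 14: x=[9.3901] v=[-1.3254]
Step 15: x=[9.3197] v=[-1.4084]
Step 16: x=[9.2452] v=[-1.4891]
Step 17: x=[9.1668] v=[-1.5673]
Step 18: x=[9.0847] v=[-1.6429]
Step 19: x=[8.9989] v=[-1.7157]
Step 20: x=[8.9096] v=[-1.7857]
Step 21: x=[8.8170] v=[-1.8527]
Step 22: x=[8.7212] v=[-1.9166]
Step 23: x=[8.6223] v=[-1.9773]
Step 24: x=[8.5206] v=[-2.0347]
Step 25: x=[8.4162] v=[-2.0887]
Step 26: x=[8.3092] v=[-2.1392]
Step 27: x=[8.1999] v=[-2.1862]
Step 28: x=[8.0884] v=[-2.2295]
Step 29: x=[7.9749] v=[-2.2691]
Step 30: x=[7.8597] v=[-2.3049]
Step 31: x=[7.7429] v=[-2.3369]
Step 32: x=[7.6247] v=[-2.3650]
Step 33: x=[7.5052] v=[-2.3892]
Step 34: x=[7.3847] v=[-2.4094]
Step 35: x=[7.2634] v=[-2.4256]
Step 36: x=[7.1415] v=[-2.4377]
Step 37: x=[7.0192] v=[-2.4458]
Step 38: x=[6.8967] v=[-2.4498]
Step 39: x=[6.7742] v=[-2.4497]
Step 40: x=[6.6519] v=[-2.4455]
Step 41: x=[6.5300] v=[-2.4372]
Step 42: x=[6.4088] v=[-2.4249]
Step 43: x=[6.2884] v=[-2.4085]
Step 44: x=[6.1690] v=[-2.3881]
Step 45: x=[6.0508] v=[-2.3637]
Step 46: x=[5.9340] v=[-2.3354]
Step 47: x=[5.8188] v=[-2.3032]
Step 48: x=[5.7054] v=[-2.2672]
Step 49: x=[5.5940] v=[-2.2274]
Step 50: x=[5.4848] v=[-2.1839]
Step 51: x=[5.3780] v=[-2.1367]
Step 52: x=[5.2737] v=[-2.0860]
Step 53: x=[5.1721] v=[-2.0318]
Step 54: x=[5.0734] v=[-1.9742]
Step 55: x=[4.9777] v=[-1.9133]
Step 56: x=[4.8852] v=[-1.8492]
Step 57: x=[4.7961] v=[-1.7820]
Step 58: x=[4.7105] v=[-1.7119]
Step 59: x=[4.6286] v=[-1.6389]
Step 60: x=[4.5504] v=[-1.5632]
Step 61: x=[4.4762] v=[-1.4849]
Step 62: x=[4.4060] v=[-1.4041]
Step 63: x=[4.3400] v=[-1.3210]
Step 64: x=[4.2782] v=[-1.2357]
Step 65: x=[4.2208] v=[-1.1483]
Step 66: x=[4.1679] v=[-1.0590]
Step 67: x=[4.1195] v=[-0.9679]
Step 68: x=[4.0757] v=[-0.8752]
Step 69: x=[4.0366] v=[-0.7811]
Step 70: x=[4.0023] v=[-0.6857]
Step 71: x=[3.9728] v=[-0.5891]
Step 72: x=[3.9482] v=[-0.4915]
Step 73: x=[3.9285] v=[-0.3931]
Step 74: x=[3.9138] v=[-0.2941]
v[0] did not become non-negative within 74 steps; using fallback time=3.7000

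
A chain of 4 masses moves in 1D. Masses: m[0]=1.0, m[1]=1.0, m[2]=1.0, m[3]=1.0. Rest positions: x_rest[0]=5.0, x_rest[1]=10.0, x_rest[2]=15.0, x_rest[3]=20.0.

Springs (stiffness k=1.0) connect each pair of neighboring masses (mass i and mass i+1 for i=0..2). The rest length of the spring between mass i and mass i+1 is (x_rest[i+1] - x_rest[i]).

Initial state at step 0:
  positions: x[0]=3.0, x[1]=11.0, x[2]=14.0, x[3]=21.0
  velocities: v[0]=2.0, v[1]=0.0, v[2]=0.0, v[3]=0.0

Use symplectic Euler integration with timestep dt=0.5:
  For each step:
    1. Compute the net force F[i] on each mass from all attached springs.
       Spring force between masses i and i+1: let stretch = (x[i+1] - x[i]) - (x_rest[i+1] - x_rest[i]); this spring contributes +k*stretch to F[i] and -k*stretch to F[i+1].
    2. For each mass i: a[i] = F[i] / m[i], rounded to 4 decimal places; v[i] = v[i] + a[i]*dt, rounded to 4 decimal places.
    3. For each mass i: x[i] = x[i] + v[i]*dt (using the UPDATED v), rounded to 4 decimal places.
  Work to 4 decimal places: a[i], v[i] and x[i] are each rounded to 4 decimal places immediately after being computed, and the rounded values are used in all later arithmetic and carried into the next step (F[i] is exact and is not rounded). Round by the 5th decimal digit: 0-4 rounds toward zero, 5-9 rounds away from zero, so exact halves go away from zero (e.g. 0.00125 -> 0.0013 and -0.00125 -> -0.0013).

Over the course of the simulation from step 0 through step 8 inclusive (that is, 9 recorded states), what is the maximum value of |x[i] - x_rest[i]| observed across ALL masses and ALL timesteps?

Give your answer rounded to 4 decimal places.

Step 0: x=[3.0000 11.0000 14.0000 21.0000] v=[2.0000 0.0000 0.0000 0.0000]
Step 1: x=[4.7500 9.7500 15.0000 20.5000] v=[3.5000 -2.5000 2.0000 -1.0000]
Step 2: x=[6.5000 8.5625 16.0625 19.8750] v=[3.5000 -2.3750 2.1250 -1.2500]
Step 3: x=[7.5157 8.7344 16.2032 19.5469] v=[2.0313 0.3438 0.2813 -0.6563]
Step 4: x=[7.5861 10.4689 15.3126 19.6329] v=[0.1407 3.4689 -1.7813 0.1719]
Step 5: x=[7.1272 12.6936 14.2911 19.8888] v=[-0.9179 4.4494 -2.0430 0.5118]
Step 6: x=[6.8099 13.9261 14.2697 19.9953] v=[-0.6347 2.4650 -0.0429 0.2130]
Step 7: x=[7.0216 13.4655 15.5938 19.9204] v=[0.4234 -0.9213 2.6481 -0.1498]
Step 8: x=[7.5943 11.9260 17.4675 20.0139] v=[1.1454 -3.0791 3.7473 0.1869]
Max displacement = 3.9261

Answer: 3.9261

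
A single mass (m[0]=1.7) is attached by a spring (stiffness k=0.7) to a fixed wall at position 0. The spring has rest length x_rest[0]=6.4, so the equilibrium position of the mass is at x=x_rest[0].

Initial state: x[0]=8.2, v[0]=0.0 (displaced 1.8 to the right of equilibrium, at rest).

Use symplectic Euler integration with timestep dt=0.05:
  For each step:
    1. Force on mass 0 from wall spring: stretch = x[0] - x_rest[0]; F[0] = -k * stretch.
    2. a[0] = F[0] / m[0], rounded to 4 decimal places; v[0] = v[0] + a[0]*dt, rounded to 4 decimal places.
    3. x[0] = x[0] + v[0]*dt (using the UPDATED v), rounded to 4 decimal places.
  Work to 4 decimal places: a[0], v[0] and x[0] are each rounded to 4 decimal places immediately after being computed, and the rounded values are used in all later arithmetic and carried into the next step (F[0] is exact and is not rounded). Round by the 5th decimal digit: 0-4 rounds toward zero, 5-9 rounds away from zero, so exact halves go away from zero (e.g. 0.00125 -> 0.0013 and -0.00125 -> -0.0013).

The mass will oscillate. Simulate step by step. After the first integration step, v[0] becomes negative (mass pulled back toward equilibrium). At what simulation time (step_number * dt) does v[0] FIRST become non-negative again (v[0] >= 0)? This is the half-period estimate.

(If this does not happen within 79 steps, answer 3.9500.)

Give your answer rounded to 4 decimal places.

Step 0: x=[8.2000] v=[0.0000]
Step 1: x=[8.1981] v=[-0.0371]
Step 2: x=[8.1944] v=[-0.0741]
Step 3: x=[8.1889] v=[-0.1110]
Step 4: x=[8.1815] v=[-0.1478]
Step 5: x=[8.1723] v=[-0.1845]
Step 6: x=[8.1613] v=[-0.2210]
Step 7: x=[8.1484] v=[-0.2573]
Step 8: x=[8.1337] v=[-0.2933]
Step 9: x=[8.1173] v=[-0.3290]
Step 10: x=[8.0991] v=[-0.3644]
Step 11: x=[8.0791] v=[-0.3994]
Step 12: x=[8.0574] v=[-0.4340]
Step 13: x=[8.0340] v=[-0.4681]
Step 14: x=[8.0089] v=[-0.5017]
Step 15: x=[7.9822] v=[-0.5348]
Step 16: x=[7.9538] v=[-0.5674]
Step 17: x=[7.9238] v=[-0.5994]
Step 18: x=[7.8923] v=[-0.6308]
Step 19: x=[7.8592] v=[-0.6615]
Step 20: x=[7.8246] v=[-0.6915]
Step 21: x=[7.7886] v=[-0.7208]
Step 22: x=[7.7511] v=[-0.7494]
Step 23: x=[7.7122] v=[-0.7772]
Step 24: x=[7.6720] v=[-0.8042]
Step 25: x=[7.6305] v=[-0.8304]
Step 26: x=[7.5877] v=[-0.8557]
Step 27: x=[7.5437] v=[-0.8802]
Step 28: x=[7.4985] v=[-0.9037]
Step 29: x=[7.4522] v=[-0.9263]
Step 30: x=[7.4048] v=[-0.9480]
Step 31: x=[7.3564] v=[-0.9687]
Step 32: x=[7.3070] v=[-0.9884]
Step 33: x=[7.2566] v=[-1.0071]
Step 34: x=[7.2054] v=[-1.0247]
Step 35: x=[7.1533] v=[-1.0413]
Step 36: x=[7.1005] v=[-1.0568]
Step 37: x=[7.0469] v=[-1.0712]
Step 38: x=[6.9927] v=[-1.0845]
Step 39: x=[6.9379] v=[-1.0967]
Step 40: x=[6.8825] v=[-1.1078]
Step 41: x=[6.8266] v=[-1.1177]
Step 42: x=[6.7703] v=[-1.1265]
Step 43: x=[6.7136] v=[-1.1341]
Step 44: x=[6.6566] v=[-1.1406]
Step 45: x=[6.5993] v=[-1.1459]
Step 46: x=[6.5418] v=[-1.1500]
Step 47: x=[6.4842] v=[-1.1529]
Step 48: x=[6.4265] v=[-1.1546]
Step 49: x=[6.3687] v=[-1.1551]
Step 50: x=[6.3110] v=[-1.1545]
Step 51: x=[6.2534] v=[-1.1527]
Step 52: x=[6.1959] v=[-1.1497]
Step 53: x=[6.1386] v=[-1.1455]
Step 54: x=[6.0816] v=[-1.1401]
Step 55: x=[6.0249] v=[-1.1335]
Step 56: x=[5.9686] v=[-1.1258]
Step 57: x=[5.9128] v=[-1.1169]
Step 58: x=[5.8575] v=[-1.1069]
Step 59: x=[5.8027] v=[-1.0957]
Step 60: x=[5.7485] v=[-1.0834]
Step 61: x=[5.6950] v=[-1.0700]
Step 62: x=[5.6422] v=[-1.0555]
Step 63: x=[5.5902] v=[-1.0399]
Step 64: x=[5.5390] v=[-1.0232]
Step 65: x=[5.4887] v=[-1.0055]
Step 66: x=[5.4394] v=[-0.9867]
Step 67: x=[5.3911] v=[-0.9669]
Step 68: x=[5.3438] v=[-0.9461]
Step 69: x=[5.2976] v=[-0.9244]
Step 70: x=[5.2525] v=[-0.9017]
Step 71: x=[5.2086] v=[-0.8781]
Step 72: x=[5.1659] v=[-0.8536]
Step 73: x=[5.1245] v=[-0.8282]
Step 74: x=[5.0844] v=[-0.8019]
Step 75: x=[5.0457] v=[-0.7748]
Step 76: x=[5.0084] v=[-0.7469]
Step 77: x=[4.9725] v=[-0.7183]
Step 78: x=[4.9381] v=[-0.6889]
Step 79: x=[4.9052] v=[-0.6588]
v[0] did not become non-negative within 79 steps; using fallback time=3.9500

Answer: 3.9500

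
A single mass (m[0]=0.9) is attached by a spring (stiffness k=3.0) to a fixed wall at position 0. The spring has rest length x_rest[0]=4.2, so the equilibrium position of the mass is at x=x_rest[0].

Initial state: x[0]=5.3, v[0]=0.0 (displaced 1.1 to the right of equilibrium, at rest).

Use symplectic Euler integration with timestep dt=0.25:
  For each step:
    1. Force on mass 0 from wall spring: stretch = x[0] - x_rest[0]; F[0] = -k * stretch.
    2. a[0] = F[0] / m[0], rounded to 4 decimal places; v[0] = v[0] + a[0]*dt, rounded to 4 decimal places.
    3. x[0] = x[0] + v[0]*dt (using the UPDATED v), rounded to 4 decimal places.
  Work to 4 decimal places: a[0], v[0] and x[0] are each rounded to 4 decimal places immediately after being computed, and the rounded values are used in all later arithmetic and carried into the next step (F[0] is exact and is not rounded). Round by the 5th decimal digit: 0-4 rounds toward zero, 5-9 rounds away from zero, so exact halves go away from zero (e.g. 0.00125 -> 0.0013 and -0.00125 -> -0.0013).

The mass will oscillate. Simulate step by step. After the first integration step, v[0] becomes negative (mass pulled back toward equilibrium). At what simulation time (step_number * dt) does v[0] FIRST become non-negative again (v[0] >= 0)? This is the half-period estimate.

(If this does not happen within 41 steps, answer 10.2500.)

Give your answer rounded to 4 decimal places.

Step 0: x=[5.3000] v=[0.0000]
Step 1: x=[5.0708] v=[-0.9167]
Step 2: x=[4.6602] v=[-1.6424]
Step 3: x=[4.1537] v=[-2.0259]
Step 4: x=[3.6569] v=[-1.9873]
Step 5: x=[3.2732] v=[-1.5347]
Step 6: x=[3.0826] v=[-0.7624]
Step 7: x=[3.1248] v=[0.1688]
First v>=0 after going negative at step 7, time=1.7500

Answer: 1.7500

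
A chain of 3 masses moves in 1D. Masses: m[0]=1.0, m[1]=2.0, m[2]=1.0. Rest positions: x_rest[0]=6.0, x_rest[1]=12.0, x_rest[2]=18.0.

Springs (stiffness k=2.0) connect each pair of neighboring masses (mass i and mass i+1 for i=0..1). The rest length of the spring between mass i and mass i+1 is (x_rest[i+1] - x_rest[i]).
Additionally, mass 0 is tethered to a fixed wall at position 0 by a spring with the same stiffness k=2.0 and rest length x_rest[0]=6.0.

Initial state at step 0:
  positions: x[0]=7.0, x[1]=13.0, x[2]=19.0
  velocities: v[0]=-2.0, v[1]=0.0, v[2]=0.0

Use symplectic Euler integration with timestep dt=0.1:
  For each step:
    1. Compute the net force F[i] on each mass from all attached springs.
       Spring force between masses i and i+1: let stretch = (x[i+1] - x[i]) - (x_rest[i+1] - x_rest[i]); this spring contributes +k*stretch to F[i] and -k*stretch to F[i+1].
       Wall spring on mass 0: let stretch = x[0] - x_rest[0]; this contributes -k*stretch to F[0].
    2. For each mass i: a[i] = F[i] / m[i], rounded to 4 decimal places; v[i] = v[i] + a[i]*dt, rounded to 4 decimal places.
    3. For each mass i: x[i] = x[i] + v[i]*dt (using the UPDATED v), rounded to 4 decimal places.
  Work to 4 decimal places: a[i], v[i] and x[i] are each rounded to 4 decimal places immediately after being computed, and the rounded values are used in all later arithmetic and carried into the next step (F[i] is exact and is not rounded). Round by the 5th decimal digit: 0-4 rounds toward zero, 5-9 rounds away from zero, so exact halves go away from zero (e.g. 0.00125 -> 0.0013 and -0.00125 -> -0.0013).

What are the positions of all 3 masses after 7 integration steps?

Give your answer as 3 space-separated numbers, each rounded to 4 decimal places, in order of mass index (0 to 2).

Answer: 5.5381 12.8796 18.9946

Derivation:
Step 0: x=[7.0000 13.0000 19.0000] v=[-2.0000 0.0000 0.0000]
Step 1: x=[6.7800 13.0000 19.0000] v=[-2.2000 0.0000 0.0000]
Step 2: x=[6.5488 12.9978 19.0000] v=[-2.3120 -0.0220 0.0000]
Step 3: x=[6.3156 12.9911 19.0000] v=[-2.3320 -0.0667 -0.0004]
Step 4: x=[6.0896 12.9778 18.9998] v=[-2.2600 -0.1334 -0.0022]
Step 5: x=[5.8796 12.9558 18.9991] v=[-2.1003 -0.2200 -0.0066]
Step 6: x=[5.6935 12.9235 18.9976] v=[-1.8610 -0.3233 -0.0153]
Step 7: x=[5.5381 12.8796 18.9946] v=[-1.5537 -0.4389 -0.0301]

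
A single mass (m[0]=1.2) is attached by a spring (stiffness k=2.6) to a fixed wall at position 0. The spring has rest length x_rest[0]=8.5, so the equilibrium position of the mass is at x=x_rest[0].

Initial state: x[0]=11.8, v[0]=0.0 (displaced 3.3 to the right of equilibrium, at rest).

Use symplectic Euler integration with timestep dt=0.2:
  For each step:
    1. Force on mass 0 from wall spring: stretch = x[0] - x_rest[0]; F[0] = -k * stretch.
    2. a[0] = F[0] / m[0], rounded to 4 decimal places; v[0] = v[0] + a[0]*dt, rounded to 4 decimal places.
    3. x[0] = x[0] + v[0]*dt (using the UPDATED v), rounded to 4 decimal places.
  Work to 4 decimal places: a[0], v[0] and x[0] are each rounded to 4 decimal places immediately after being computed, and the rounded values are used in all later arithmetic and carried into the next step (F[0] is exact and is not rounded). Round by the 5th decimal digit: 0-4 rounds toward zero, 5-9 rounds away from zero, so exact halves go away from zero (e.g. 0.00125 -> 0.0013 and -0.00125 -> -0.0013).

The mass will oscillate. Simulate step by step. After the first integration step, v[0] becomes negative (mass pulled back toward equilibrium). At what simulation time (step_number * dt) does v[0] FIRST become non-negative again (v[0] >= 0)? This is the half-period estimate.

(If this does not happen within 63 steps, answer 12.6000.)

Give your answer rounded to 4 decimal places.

Step 0: x=[11.8000] v=[0.0000]
Step 1: x=[11.5140] v=[-1.4300]
Step 2: x=[10.9668] v=[-2.7361]
Step 3: x=[10.2058] v=[-3.8050]
Step 4: x=[9.2970] v=[-4.5442]
Step 5: x=[8.3191] v=[-4.8896]
Step 6: x=[7.3569] v=[-4.8112]
Step 7: x=[6.4937] v=[-4.3159]
Step 8: x=[5.8044] v=[-3.4465]
Step 9: x=[5.3487] v=[-2.2784]
Step 10: x=[5.1661] v=[-0.9128]
Step 11: x=[5.2725] v=[0.5319]
First v>=0 after going negative at step 11, time=2.2000

Answer: 2.2000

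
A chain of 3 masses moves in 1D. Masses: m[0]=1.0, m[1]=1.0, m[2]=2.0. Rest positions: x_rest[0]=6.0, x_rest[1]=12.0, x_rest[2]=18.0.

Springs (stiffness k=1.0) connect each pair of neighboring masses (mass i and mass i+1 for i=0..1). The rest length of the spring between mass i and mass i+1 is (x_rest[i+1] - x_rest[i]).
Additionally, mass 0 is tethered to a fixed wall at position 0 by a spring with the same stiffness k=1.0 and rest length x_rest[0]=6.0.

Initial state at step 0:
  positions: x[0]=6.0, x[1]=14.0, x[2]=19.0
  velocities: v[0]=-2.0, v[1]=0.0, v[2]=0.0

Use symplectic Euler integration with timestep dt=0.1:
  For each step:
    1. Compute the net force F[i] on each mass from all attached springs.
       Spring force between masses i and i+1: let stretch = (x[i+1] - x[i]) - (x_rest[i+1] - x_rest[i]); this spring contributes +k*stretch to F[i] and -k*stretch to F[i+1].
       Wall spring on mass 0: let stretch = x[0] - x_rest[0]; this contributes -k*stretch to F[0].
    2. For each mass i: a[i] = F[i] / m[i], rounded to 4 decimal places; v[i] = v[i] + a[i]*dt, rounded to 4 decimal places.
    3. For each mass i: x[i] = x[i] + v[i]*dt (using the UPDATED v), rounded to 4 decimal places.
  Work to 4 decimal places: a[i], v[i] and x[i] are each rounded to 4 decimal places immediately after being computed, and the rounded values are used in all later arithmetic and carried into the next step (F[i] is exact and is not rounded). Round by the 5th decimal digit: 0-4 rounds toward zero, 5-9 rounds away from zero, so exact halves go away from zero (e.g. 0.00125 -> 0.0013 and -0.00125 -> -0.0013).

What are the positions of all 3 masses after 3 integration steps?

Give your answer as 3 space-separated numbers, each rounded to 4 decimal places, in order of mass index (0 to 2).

Step 0: x=[6.0000 14.0000 19.0000] v=[-2.0000 0.0000 0.0000]
Step 1: x=[5.8200 13.9700 19.0050] v=[-1.8000 -0.3000 0.0500]
Step 2: x=[5.6633 13.9089 19.0148] v=[-1.5670 -0.6115 0.0983]
Step 3: x=[5.5324 13.8164 19.0291] v=[-1.3088 -0.9255 0.1430]

Answer: 5.5324 13.8164 19.0291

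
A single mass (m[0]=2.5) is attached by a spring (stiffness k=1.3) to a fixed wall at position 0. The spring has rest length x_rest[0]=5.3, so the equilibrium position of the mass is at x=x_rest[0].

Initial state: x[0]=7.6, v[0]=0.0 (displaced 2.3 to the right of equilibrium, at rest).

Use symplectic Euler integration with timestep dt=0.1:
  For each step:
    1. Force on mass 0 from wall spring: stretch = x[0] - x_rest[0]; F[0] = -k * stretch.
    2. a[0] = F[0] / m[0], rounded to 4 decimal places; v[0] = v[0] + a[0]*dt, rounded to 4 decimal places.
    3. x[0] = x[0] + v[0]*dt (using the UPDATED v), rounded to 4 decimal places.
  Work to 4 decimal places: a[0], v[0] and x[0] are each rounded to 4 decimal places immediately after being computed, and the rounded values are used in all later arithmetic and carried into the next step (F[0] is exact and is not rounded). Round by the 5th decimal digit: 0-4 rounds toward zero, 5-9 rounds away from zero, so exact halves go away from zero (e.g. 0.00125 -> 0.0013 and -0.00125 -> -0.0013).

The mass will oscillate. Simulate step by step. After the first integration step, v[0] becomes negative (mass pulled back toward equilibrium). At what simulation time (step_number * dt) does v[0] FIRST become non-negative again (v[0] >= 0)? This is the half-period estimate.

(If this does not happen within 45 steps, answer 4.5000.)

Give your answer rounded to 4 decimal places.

Step 0: x=[7.6000] v=[0.0000]
Step 1: x=[7.5880] v=[-0.1196]
Step 2: x=[7.5641] v=[-0.2386]
Step 3: x=[7.5285] v=[-0.3563]
Step 4: x=[7.4813] v=[-0.4722]
Step 5: x=[7.4227] v=[-0.5856]
Step 6: x=[7.3531] v=[-0.6960]
Step 7: x=[7.2728] v=[-0.8028]
Step 8: x=[7.1823] v=[-0.9054]
Step 9: x=[7.0820] v=[-1.0033]
Step 10: x=[6.9724] v=[-1.0960]
Step 11: x=[6.8541] v=[-1.1830]
Step 12: x=[6.7277] v=[-1.2638]
Step 13: x=[6.5939] v=[-1.3380]
Step 14: x=[6.4534] v=[-1.4053]
Step 15: x=[6.3069] v=[-1.4653]
Step 16: x=[6.1551] v=[-1.5177]
Step 17: x=[5.9989] v=[-1.5622]
Step 18: x=[5.8391] v=[-1.5985]
Step 19: x=[5.6765] v=[-1.6265]
Step 20: x=[5.5119] v=[-1.6461]
Step 21: x=[5.3462] v=[-1.6571]
Step 22: x=[5.1803] v=[-1.6595]
Step 23: x=[5.0150] v=[-1.6533]
Step 24: x=[4.8512] v=[-1.6385]
Step 25: x=[4.6897] v=[-1.6152]
Step 26: x=[4.5314] v=[-1.5835]
Step 27: x=[4.3771] v=[-1.5435]
Step 28: x=[4.2276] v=[-1.4955]
Step 29: x=[4.0836] v=[-1.4397]
Step 30: x=[3.9460] v=[-1.3765]
Step 31: x=[3.8154] v=[-1.3061]
Step 32: x=[3.6925] v=[-1.2289]
Step 33: x=[3.5780] v=[-1.1453]
Step 34: x=[3.4724] v=[-1.0558]
Step 35: x=[3.3763] v=[-0.9608]
Step 36: x=[3.2902] v=[-0.8608]
Step 37: x=[3.2146] v=[-0.7563]
Step 38: x=[3.1498] v=[-0.6479]
Step 39: x=[3.0962] v=[-0.5361]
Step 40: x=[3.0541] v=[-0.4215]
Step 41: x=[3.0236] v=[-0.3047]
Step 42: x=[3.0050] v=[-0.1863]
Step 43: x=[2.9983] v=[-0.0670]
Step 44: x=[3.0036] v=[0.0527]
First v>=0 after going negative at step 44, time=4.4000

Answer: 4.4000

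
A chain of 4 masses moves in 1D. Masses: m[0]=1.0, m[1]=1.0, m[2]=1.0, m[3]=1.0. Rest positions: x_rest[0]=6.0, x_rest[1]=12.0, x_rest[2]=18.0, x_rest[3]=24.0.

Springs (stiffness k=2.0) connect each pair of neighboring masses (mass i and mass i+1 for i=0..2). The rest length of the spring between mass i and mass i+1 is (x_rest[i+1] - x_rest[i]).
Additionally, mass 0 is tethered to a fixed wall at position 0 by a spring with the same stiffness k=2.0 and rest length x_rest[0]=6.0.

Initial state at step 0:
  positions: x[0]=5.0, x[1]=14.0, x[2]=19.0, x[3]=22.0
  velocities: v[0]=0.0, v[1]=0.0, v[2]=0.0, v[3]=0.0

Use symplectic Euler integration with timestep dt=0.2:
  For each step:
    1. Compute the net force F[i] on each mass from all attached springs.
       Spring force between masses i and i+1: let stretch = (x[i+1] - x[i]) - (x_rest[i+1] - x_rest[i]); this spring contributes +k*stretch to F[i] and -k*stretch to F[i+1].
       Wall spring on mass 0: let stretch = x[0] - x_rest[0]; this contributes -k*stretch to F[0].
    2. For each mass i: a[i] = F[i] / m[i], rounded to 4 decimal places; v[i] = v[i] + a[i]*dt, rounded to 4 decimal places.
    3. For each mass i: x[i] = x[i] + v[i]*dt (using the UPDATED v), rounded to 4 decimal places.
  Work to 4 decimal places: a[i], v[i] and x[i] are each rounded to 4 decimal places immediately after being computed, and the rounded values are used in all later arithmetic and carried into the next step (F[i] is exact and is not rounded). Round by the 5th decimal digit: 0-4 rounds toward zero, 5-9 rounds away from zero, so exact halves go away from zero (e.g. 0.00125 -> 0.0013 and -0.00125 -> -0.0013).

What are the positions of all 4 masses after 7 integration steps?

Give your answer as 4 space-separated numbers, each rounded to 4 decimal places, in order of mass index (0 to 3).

Answer: 7.3420 10.5398 16.7274 25.4856

Derivation:
Step 0: x=[5.0000 14.0000 19.0000 22.0000] v=[0.0000 0.0000 0.0000 0.0000]
Step 1: x=[5.3200 13.6800 18.8400 22.2400] v=[1.6000 -1.6000 -0.8000 1.2000]
Step 2: x=[5.8832 13.1040 18.5392 22.6880] v=[2.8160 -2.8800 -1.5040 2.2400]
Step 3: x=[6.5534 12.3852 18.1355 23.2841] v=[3.3510 -3.5942 -2.0186 2.9805]
Step 4: x=[7.1659 11.6598 17.6836 23.9483] v=[3.0624 -3.6268 -2.2593 3.3211]
Step 5: x=[7.5646 11.0568 17.2510 24.5913] v=[1.9936 -3.0148 -2.1629 3.2152]
Step 6: x=[7.6375 10.6700 16.9101 25.1271] v=[0.3646 -1.9340 -1.7045 2.6791]
Step 7: x=[7.3420 10.5398 16.7274 25.4856] v=[-1.4774 -0.6510 -0.9137 1.7923]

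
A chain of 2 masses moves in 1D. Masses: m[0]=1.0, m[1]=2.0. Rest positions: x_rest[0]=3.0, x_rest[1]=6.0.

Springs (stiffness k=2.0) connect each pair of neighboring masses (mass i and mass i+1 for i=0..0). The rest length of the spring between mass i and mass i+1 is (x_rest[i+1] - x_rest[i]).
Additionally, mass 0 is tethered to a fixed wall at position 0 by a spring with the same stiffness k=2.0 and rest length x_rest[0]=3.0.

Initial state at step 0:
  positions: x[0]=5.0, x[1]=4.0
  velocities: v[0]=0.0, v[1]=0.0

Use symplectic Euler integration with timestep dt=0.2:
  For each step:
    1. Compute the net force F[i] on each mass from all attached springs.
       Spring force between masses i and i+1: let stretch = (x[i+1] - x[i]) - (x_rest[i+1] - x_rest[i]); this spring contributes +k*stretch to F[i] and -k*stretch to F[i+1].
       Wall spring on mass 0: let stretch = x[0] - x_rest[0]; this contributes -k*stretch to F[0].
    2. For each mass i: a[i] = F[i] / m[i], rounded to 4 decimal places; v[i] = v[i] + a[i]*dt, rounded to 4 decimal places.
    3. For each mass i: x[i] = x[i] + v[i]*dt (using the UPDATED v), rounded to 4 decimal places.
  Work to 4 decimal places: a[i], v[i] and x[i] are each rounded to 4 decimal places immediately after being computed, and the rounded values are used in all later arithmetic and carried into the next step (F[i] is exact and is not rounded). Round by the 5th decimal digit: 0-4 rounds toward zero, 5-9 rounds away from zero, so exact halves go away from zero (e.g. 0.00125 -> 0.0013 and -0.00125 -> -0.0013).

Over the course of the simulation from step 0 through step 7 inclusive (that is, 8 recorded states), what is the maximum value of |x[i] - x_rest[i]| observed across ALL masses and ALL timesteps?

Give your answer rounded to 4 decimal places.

Step 0: x=[5.0000 4.0000] v=[0.0000 0.0000]
Step 1: x=[4.5200 4.1600] v=[-2.4000 0.8000]
Step 2: x=[3.6496 4.4544] v=[-4.3520 1.4720]
Step 3: x=[2.5516 4.8366] v=[-5.4899 1.9110]
Step 4: x=[1.4323 5.2474] v=[-5.5965 2.0540]
Step 5: x=[0.5036 5.6256] v=[-4.6434 1.8910]
Step 6: x=[-0.0556 5.9189] v=[-2.7960 1.4666]
Step 7: x=[-0.1324 6.0932] v=[-0.3840 0.8717]
Max displacement = 3.1324

Answer: 3.1324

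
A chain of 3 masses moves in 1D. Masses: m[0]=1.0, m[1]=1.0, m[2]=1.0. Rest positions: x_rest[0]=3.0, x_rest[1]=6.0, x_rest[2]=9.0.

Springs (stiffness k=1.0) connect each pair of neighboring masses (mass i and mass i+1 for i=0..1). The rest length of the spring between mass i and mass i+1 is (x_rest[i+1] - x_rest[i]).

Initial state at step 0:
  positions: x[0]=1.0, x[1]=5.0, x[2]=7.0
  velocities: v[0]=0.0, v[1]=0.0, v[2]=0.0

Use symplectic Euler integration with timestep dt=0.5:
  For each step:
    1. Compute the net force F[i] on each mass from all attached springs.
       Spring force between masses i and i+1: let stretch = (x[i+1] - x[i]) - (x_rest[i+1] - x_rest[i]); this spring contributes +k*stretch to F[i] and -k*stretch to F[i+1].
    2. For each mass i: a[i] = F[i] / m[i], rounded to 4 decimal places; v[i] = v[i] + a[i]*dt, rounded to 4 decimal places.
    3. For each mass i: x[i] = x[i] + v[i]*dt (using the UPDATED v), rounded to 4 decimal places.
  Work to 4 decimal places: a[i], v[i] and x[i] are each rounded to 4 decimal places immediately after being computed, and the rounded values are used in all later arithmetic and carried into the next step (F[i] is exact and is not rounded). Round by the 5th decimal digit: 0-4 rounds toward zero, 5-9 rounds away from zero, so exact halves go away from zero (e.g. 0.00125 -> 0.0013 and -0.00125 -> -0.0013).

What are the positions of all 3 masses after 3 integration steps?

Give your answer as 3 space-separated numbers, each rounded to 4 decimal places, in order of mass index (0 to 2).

Answer: 1.7032 3.5938 7.7032

Derivation:
Step 0: x=[1.0000 5.0000 7.0000] v=[0.0000 0.0000 0.0000]
Step 1: x=[1.2500 4.5000 7.2500] v=[0.5000 -1.0000 0.5000]
Step 2: x=[1.5625 3.8750 7.5625] v=[0.6250 -1.2500 0.6250]
Step 3: x=[1.7032 3.5938 7.7032] v=[0.2813 -0.5625 0.2813]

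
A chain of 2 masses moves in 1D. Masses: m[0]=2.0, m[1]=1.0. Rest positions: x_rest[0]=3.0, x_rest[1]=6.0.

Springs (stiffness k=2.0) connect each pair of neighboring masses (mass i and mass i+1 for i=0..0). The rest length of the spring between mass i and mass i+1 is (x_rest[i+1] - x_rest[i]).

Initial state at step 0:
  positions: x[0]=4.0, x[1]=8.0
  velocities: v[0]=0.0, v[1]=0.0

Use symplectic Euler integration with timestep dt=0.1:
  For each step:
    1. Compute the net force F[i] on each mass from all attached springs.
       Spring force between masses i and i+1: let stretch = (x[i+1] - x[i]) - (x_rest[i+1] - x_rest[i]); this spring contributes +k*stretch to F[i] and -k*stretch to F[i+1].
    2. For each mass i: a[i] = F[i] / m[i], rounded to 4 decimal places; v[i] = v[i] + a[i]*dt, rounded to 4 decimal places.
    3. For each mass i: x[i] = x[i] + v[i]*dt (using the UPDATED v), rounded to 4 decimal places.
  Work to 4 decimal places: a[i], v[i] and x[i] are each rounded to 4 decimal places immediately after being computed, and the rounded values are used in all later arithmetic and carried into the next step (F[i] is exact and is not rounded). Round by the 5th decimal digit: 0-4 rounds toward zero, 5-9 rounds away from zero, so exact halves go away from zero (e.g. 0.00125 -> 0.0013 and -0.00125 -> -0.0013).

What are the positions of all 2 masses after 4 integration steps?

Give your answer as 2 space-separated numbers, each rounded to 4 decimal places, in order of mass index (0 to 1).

Step 0: x=[4.0000 8.0000] v=[0.0000 0.0000]
Step 1: x=[4.0100 7.9800] v=[0.1000 -0.2000]
Step 2: x=[4.0297 7.9406] v=[0.1970 -0.3940]
Step 3: x=[4.0585 7.8830] v=[0.2881 -0.5762]
Step 4: x=[4.0956 7.8089] v=[0.3706 -0.7411]

Answer: 4.0956 7.8089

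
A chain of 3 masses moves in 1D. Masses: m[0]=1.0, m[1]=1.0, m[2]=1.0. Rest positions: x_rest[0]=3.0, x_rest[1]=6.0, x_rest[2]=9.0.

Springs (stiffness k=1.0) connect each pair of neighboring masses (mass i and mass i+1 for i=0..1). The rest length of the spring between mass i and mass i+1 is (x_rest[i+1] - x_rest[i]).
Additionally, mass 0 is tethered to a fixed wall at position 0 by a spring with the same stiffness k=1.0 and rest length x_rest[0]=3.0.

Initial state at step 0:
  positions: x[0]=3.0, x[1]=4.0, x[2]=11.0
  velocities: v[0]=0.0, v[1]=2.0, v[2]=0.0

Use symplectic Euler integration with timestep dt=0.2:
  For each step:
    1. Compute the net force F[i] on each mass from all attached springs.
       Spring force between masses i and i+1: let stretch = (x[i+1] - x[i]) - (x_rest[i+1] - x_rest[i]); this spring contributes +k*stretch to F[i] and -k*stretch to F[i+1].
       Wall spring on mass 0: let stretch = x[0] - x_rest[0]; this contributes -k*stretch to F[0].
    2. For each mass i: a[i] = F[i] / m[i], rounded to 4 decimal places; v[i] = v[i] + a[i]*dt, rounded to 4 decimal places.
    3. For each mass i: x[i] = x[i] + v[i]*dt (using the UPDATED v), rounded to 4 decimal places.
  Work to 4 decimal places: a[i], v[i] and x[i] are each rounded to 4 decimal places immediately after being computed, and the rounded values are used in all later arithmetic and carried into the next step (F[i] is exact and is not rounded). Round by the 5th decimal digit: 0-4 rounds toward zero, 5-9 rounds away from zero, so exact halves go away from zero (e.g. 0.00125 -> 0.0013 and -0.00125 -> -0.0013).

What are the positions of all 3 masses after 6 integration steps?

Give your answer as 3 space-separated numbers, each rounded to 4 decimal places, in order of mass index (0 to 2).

Answer: 2.6794 8.7833 9.0793

Derivation:
Step 0: x=[3.0000 4.0000 11.0000] v=[0.0000 2.0000 0.0000]
Step 1: x=[2.9200 4.6400 10.8400] v=[-0.4000 3.2000 -0.8000]
Step 2: x=[2.7920 5.4592 10.5520] v=[-0.6400 4.0960 -1.4400]
Step 3: x=[2.6590 6.3754 10.1803] v=[-0.6650 4.5811 -1.8586]
Step 4: x=[2.5683 7.2952 9.7764] v=[-0.4535 4.5988 -2.0196]
Step 5: x=[2.5639 8.1251 9.3932] v=[-0.0218 4.1497 -1.9158]
Step 6: x=[2.6794 8.7833 9.0793] v=[0.5777 3.2911 -1.5694]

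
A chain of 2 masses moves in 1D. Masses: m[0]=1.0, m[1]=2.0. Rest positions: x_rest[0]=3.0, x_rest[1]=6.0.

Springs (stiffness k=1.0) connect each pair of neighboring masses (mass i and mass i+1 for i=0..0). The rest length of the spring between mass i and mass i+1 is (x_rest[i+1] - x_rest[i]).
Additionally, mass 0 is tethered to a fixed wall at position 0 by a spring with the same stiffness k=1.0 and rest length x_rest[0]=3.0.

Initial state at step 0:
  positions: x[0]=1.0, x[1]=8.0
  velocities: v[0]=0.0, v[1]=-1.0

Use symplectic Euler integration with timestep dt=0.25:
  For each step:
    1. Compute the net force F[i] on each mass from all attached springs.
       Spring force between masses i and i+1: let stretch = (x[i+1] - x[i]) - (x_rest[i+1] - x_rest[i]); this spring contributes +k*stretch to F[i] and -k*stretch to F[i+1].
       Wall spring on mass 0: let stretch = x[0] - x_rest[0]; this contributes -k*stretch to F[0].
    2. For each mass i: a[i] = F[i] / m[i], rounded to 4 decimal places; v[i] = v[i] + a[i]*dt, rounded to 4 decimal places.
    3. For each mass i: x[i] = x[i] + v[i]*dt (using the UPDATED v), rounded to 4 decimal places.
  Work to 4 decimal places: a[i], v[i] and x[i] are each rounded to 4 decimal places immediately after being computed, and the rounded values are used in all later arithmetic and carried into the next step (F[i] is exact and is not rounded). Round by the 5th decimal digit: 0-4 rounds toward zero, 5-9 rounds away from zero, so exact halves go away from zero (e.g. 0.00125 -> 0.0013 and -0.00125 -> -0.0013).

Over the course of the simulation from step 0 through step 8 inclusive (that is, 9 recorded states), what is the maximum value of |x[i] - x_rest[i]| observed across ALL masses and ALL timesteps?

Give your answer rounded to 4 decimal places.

Answer: 2.4696

Derivation:
Step 0: x=[1.0000 8.0000] v=[0.0000 -1.0000]
Step 1: x=[1.3750 7.6250] v=[1.5000 -1.5000]
Step 2: x=[2.0547 7.1484] v=[2.7188 -1.9063]
Step 3: x=[2.9244 6.6064] v=[3.4786 -2.1680]
Step 4: x=[3.8414 6.0431] v=[3.6680 -2.2533]
Step 5: x=[4.6559 5.5047] v=[3.2581 -2.1535]
Step 6: x=[5.2325 5.0336] v=[2.3063 -1.8846]
Step 7: x=[5.4696 4.6624] v=[0.9485 -1.4847]
Step 8: x=[5.3144 4.4102] v=[-0.6207 -1.0088]
Max displacement = 2.4696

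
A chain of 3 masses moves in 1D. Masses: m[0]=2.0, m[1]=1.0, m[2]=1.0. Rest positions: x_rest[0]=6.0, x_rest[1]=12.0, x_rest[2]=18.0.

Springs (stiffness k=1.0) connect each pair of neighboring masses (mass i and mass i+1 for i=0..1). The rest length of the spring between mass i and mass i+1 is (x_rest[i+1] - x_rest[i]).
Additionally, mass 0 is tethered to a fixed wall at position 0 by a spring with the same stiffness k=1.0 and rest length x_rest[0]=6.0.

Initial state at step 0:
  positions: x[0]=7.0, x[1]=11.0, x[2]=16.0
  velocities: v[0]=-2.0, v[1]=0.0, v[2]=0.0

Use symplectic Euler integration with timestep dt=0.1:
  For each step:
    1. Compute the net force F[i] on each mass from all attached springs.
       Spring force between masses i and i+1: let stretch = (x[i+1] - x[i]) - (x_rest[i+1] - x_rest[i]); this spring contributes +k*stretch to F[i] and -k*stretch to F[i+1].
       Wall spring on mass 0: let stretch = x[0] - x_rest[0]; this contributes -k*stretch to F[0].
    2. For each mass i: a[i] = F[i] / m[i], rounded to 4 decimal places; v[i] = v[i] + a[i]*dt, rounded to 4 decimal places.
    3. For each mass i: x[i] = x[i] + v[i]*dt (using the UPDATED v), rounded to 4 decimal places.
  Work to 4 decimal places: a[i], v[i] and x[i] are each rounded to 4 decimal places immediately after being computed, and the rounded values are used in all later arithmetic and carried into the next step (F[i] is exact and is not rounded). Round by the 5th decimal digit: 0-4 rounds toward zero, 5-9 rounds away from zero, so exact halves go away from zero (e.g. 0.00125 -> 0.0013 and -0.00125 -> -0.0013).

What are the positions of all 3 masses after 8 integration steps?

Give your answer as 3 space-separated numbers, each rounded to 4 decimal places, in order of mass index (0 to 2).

Answer: 5.0611 11.1572 16.3543

Derivation:
Step 0: x=[7.0000 11.0000 16.0000] v=[-2.0000 0.0000 0.0000]
Step 1: x=[6.7850 11.0100 16.0100] v=[-2.1500 0.1000 0.1000]
Step 2: x=[6.5572 11.0278 16.0300] v=[-2.2780 0.1775 0.2000]
Step 3: x=[6.3190 11.0509 16.0600] v=[-2.3823 0.2307 0.2998]
Step 4: x=[6.0728 11.0767 16.0999] v=[-2.4617 0.2584 0.3989]
Step 5: x=[5.8213 11.1027 16.1496] v=[-2.5152 0.2603 0.4966]
Step 6: x=[5.5671 11.1264 16.2088] v=[-2.5422 0.2369 0.5919]
Step 7: x=[5.3128 11.1453 16.2772] v=[-2.5426 0.1892 0.6837]
Step 8: x=[5.0611 11.1572 16.3543] v=[-2.5166 0.1191 0.7705]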